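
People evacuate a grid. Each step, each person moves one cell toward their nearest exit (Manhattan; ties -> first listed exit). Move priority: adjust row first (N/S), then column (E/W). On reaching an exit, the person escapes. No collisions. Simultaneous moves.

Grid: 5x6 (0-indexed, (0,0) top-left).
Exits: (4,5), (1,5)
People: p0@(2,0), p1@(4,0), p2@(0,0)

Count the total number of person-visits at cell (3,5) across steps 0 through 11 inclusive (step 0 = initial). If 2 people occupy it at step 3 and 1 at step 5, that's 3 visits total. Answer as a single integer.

Answer: 0

Derivation:
Step 0: p0@(2,0) p1@(4,0) p2@(0,0) -> at (3,5): 0 [-], cum=0
Step 1: p0@(1,0) p1@(4,1) p2@(1,0) -> at (3,5): 0 [-], cum=0
Step 2: p0@(1,1) p1@(4,2) p2@(1,1) -> at (3,5): 0 [-], cum=0
Step 3: p0@(1,2) p1@(4,3) p2@(1,2) -> at (3,5): 0 [-], cum=0
Step 4: p0@(1,3) p1@(4,4) p2@(1,3) -> at (3,5): 0 [-], cum=0
Step 5: p0@(1,4) p1@ESC p2@(1,4) -> at (3,5): 0 [-], cum=0
Step 6: p0@ESC p1@ESC p2@ESC -> at (3,5): 0 [-], cum=0
Total visits = 0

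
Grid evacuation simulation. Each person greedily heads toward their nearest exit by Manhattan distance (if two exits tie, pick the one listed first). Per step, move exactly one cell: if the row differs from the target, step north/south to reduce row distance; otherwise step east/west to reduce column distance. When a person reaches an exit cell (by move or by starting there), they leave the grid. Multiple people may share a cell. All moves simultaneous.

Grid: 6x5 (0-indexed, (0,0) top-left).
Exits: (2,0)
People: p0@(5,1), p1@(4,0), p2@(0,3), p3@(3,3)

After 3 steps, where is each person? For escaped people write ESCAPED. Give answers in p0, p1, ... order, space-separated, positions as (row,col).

Step 1: p0:(5,1)->(4,1) | p1:(4,0)->(3,0) | p2:(0,3)->(1,3) | p3:(3,3)->(2,3)
Step 2: p0:(4,1)->(3,1) | p1:(3,0)->(2,0)->EXIT | p2:(1,3)->(2,3) | p3:(2,3)->(2,2)
Step 3: p0:(3,1)->(2,1) | p1:escaped | p2:(2,3)->(2,2) | p3:(2,2)->(2,1)

(2,1) ESCAPED (2,2) (2,1)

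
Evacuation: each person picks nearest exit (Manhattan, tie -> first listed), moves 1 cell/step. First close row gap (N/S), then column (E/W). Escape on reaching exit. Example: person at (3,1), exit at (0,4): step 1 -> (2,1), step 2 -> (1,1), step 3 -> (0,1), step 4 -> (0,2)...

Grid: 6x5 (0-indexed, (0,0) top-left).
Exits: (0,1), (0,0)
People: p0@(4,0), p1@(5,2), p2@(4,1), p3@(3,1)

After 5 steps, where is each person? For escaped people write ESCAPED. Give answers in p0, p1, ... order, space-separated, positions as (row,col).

Step 1: p0:(4,0)->(3,0) | p1:(5,2)->(4,2) | p2:(4,1)->(3,1) | p3:(3,1)->(2,1)
Step 2: p0:(3,0)->(2,0) | p1:(4,2)->(3,2) | p2:(3,1)->(2,1) | p3:(2,1)->(1,1)
Step 3: p0:(2,0)->(1,0) | p1:(3,2)->(2,2) | p2:(2,1)->(1,1) | p3:(1,1)->(0,1)->EXIT
Step 4: p0:(1,0)->(0,0)->EXIT | p1:(2,2)->(1,2) | p2:(1,1)->(0,1)->EXIT | p3:escaped
Step 5: p0:escaped | p1:(1,2)->(0,2) | p2:escaped | p3:escaped

ESCAPED (0,2) ESCAPED ESCAPED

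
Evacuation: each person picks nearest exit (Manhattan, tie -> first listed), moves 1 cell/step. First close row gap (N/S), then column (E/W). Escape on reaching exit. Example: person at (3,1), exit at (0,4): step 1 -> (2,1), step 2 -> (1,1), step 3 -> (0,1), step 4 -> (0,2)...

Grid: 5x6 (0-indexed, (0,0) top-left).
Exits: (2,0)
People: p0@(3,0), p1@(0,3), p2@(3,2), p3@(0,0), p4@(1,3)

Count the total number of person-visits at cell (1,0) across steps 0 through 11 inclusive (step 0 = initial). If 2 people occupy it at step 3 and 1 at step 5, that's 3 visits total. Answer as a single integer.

Step 0: p0@(3,0) p1@(0,3) p2@(3,2) p3@(0,0) p4@(1,3) -> at (1,0): 0 [-], cum=0
Step 1: p0@ESC p1@(1,3) p2@(2,2) p3@(1,0) p4@(2,3) -> at (1,0): 1 [p3], cum=1
Step 2: p0@ESC p1@(2,3) p2@(2,1) p3@ESC p4@(2,2) -> at (1,0): 0 [-], cum=1
Step 3: p0@ESC p1@(2,2) p2@ESC p3@ESC p4@(2,1) -> at (1,0): 0 [-], cum=1
Step 4: p0@ESC p1@(2,1) p2@ESC p3@ESC p4@ESC -> at (1,0): 0 [-], cum=1
Step 5: p0@ESC p1@ESC p2@ESC p3@ESC p4@ESC -> at (1,0): 0 [-], cum=1
Total visits = 1

Answer: 1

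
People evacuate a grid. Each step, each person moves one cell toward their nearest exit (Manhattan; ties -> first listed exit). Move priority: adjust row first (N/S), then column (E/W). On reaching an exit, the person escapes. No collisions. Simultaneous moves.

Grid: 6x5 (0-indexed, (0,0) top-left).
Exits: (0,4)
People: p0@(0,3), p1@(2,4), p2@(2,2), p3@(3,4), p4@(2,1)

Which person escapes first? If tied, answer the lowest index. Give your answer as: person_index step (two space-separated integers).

Step 1: p0:(0,3)->(0,4)->EXIT | p1:(2,4)->(1,4) | p2:(2,2)->(1,2) | p3:(3,4)->(2,4) | p4:(2,1)->(1,1)
Step 2: p0:escaped | p1:(1,4)->(0,4)->EXIT | p2:(1,2)->(0,2) | p3:(2,4)->(1,4) | p4:(1,1)->(0,1)
Step 3: p0:escaped | p1:escaped | p2:(0,2)->(0,3) | p3:(1,4)->(0,4)->EXIT | p4:(0,1)->(0,2)
Step 4: p0:escaped | p1:escaped | p2:(0,3)->(0,4)->EXIT | p3:escaped | p4:(0,2)->(0,3)
Step 5: p0:escaped | p1:escaped | p2:escaped | p3:escaped | p4:(0,3)->(0,4)->EXIT
Exit steps: [1, 2, 4, 3, 5]
First to escape: p0 at step 1

Answer: 0 1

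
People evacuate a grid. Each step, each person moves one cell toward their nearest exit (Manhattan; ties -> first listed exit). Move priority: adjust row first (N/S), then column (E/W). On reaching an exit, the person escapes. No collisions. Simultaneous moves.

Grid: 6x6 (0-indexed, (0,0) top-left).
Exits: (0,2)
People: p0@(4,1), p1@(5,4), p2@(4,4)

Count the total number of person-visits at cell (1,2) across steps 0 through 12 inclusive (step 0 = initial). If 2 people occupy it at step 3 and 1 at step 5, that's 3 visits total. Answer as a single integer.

Answer: 0

Derivation:
Step 0: p0@(4,1) p1@(5,4) p2@(4,4) -> at (1,2): 0 [-], cum=0
Step 1: p0@(3,1) p1@(4,4) p2@(3,4) -> at (1,2): 0 [-], cum=0
Step 2: p0@(2,1) p1@(3,4) p2@(2,4) -> at (1,2): 0 [-], cum=0
Step 3: p0@(1,1) p1@(2,4) p2@(1,4) -> at (1,2): 0 [-], cum=0
Step 4: p0@(0,1) p1@(1,4) p2@(0,4) -> at (1,2): 0 [-], cum=0
Step 5: p0@ESC p1@(0,4) p2@(0,3) -> at (1,2): 0 [-], cum=0
Step 6: p0@ESC p1@(0,3) p2@ESC -> at (1,2): 0 [-], cum=0
Step 7: p0@ESC p1@ESC p2@ESC -> at (1,2): 0 [-], cum=0
Total visits = 0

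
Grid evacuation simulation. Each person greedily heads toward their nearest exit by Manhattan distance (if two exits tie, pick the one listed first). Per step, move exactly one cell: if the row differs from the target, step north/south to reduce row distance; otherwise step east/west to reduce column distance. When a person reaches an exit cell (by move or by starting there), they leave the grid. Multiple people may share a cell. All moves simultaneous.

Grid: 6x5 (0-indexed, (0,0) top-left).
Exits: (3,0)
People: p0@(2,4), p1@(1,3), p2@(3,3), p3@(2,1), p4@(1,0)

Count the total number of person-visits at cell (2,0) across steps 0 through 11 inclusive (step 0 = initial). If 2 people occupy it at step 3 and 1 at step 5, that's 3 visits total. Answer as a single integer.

Answer: 1

Derivation:
Step 0: p0@(2,4) p1@(1,3) p2@(3,3) p3@(2,1) p4@(1,0) -> at (2,0): 0 [-], cum=0
Step 1: p0@(3,4) p1@(2,3) p2@(3,2) p3@(3,1) p4@(2,0) -> at (2,0): 1 [p4], cum=1
Step 2: p0@(3,3) p1@(3,3) p2@(3,1) p3@ESC p4@ESC -> at (2,0): 0 [-], cum=1
Step 3: p0@(3,2) p1@(3,2) p2@ESC p3@ESC p4@ESC -> at (2,0): 0 [-], cum=1
Step 4: p0@(3,1) p1@(3,1) p2@ESC p3@ESC p4@ESC -> at (2,0): 0 [-], cum=1
Step 5: p0@ESC p1@ESC p2@ESC p3@ESC p4@ESC -> at (2,0): 0 [-], cum=1
Total visits = 1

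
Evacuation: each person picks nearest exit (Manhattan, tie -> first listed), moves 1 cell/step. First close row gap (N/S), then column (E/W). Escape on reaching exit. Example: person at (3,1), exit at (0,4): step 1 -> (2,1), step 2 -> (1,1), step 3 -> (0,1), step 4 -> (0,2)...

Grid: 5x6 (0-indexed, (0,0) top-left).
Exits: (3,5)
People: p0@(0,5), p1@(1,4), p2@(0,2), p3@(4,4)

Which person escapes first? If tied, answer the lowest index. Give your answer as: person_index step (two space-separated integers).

Step 1: p0:(0,5)->(1,5) | p1:(1,4)->(2,4) | p2:(0,2)->(1,2) | p3:(4,4)->(3,4)
Step 2: p0:(1,5)->(2,5) | p1:(2,4)->(3,4) | p2:(1,2)->(2,2) | p3:(3,4)->(3,5)->EXIT
Step 3: p0:(2,5)->(3,5)->EXIT | p1:(3,4)->(3,5)->EXIT | p2:(2,2)->(3,2) | p3:escaped
Step 4: p0:escaped | p1:escaped | p2:(3,2)->(3,3) | p3:escaped
Step 5: p0:escaped | p1:escaped | p2:(3,3)->(3,4) | p3:escaped
Step 6: p0:escaped | p1:escaped | p2:(3,4)->(3,5)->EXIT | p3:escaped
Exit steps: [3, 3, 6, 2]
First to escape: p3 at step 2

Answer: 3 2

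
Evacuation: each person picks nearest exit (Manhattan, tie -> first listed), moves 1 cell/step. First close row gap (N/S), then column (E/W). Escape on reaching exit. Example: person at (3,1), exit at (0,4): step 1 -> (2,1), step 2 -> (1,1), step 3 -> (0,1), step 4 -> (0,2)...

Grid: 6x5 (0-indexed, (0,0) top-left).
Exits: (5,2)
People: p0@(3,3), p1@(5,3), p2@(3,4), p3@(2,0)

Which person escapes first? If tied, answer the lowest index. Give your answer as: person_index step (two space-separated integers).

Answer: 1 1

Derivation:
Step 1: p0:(3,3)->(4,3) | p1:(5,3)->(5,2)->EXIT | p2:(3,4)->(4,4) | p3:(2,0)->(3,0)
Step 2: p0:(4,3)->(5,3) | p1:escaped | p2:(4,4)->(5,4) | p3:(3,0)->(4,0)
Step 3: p0:(5,3)->(5,2)->EXIT | p1:escaped | p2:(5,4)->(5,3) | p3:(4,0)->(5,0)
Step 4: p0:escaped | p1:escaped | p2:(5,3)->(5,2)->EXIT | p3:(5,0)->(5,1)
Step 5: p0:escaped | p1:escaped | p2:escaped | p3:(5,1)->(5,2)->EXIT
Exit steps: [3, 1, 4, 5]
First to escape: p1 at step 1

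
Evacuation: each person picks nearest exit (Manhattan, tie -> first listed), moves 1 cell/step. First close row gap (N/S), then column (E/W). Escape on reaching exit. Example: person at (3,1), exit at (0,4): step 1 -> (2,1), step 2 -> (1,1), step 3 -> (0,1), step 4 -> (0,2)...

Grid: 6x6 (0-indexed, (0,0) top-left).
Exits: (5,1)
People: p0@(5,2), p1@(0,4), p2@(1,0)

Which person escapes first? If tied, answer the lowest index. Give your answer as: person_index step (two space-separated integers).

Answer: 0 1

Derivation:
Step 1: p0:(5,2)->(5,1)->EXIT | p1:(0,4)->(1,4) | p2:(1,0)->(2,0)
Step 2: p0:escaped | p1:(1,4)->(2,4) | p2:(2,0)->(3,0)
Step 3: p0:escaped | p1:(2,4)->(3,4) | p2:(3,0)->(4,0)
Step 4: p0:escaped | p1:(3,4)->(4,4) | p2:(4,0)->(5,0)
Step 5: p0:escaped | p1:(4,4)->(5,4) | p2:(5,0)->(5,1)->EXIT
Step 6: p0:escaped | p1:(5,4)->(5,3) | p2:escaped
Step 7: p0:escaped | p1:(5,3)->(5,2) | p2:escaped
Step 8: p0:escaped | p1:(5,2)->(5,1)->EXIT | p2:escaped
Exit steps: [1, 8, 5]
First to escape: p0 at step 1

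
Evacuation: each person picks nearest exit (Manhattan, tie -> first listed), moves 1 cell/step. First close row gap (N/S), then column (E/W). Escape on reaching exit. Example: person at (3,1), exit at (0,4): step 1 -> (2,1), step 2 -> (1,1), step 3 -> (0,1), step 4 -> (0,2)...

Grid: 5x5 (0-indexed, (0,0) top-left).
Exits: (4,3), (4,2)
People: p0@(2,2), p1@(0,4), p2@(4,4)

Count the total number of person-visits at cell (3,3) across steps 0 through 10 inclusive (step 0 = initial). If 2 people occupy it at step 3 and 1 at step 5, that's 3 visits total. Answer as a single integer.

Step 0: p0@(2,2) p1@(0,4) p2@(4,4) -> at (3,3): 0 [-], cum=0
Step 1: p0@(3,2) p1@(1,4) p2@ESC -> at (3,3): 0 [-], cum=0
Step 2: p0@ESC p1@(2,4) p2@ESC -> at (3,3): 0 [-], cum=0
Step 3: p0@ESC p1@(3,4) p2@ESC -> at (3,3): 0 [-], cum=0
Step 4: p0@ESC p1@(4,4) p2@ESC -> at (3,3): 0 [-], cum=0
Step 5: p0@ESC p1@ESC p2@ESC -> at (3,3): 0 [-], cum=0
Total visits = 0

Answer: 0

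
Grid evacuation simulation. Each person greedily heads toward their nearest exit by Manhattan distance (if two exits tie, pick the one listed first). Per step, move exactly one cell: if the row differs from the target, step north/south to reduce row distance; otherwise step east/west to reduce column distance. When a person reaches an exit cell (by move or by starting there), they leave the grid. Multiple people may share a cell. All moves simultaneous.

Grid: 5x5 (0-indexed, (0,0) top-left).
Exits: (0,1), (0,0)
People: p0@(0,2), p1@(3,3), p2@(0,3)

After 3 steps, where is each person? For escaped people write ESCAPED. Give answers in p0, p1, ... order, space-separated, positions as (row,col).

Step 1: p0:(0,2)->(0,1)->EXIT | p1:(3,3)->(2,3) | p2:(0,3)->(0,2)
Step 2: p0:escaped | p1:(2,3)->(1,3) | p2:(0,2)->(0,1)->EXIT
Step 3: p0:escaped | p1:(1,3)->(0,3) | p2:escaped

ESCAPED (0,3) ESCAPED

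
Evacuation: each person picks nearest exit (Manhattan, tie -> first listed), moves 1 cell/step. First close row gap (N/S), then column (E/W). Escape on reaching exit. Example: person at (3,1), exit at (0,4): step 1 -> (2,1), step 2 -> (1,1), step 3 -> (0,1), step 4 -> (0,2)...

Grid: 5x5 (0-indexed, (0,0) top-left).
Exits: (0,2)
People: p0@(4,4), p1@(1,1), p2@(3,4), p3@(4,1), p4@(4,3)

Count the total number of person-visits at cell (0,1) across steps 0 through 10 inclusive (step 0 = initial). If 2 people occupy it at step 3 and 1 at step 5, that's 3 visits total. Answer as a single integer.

Answer: 2

Derivation:
Step 0: p0@(4,4) p1@(1,1) p2@(3,4) p3@(4,1) p4@(4,3) -> at (0,1): 0 [-], cum=0
Step 1: p0@(3,4) p1@(0,1) p2@(2,4) p3@(3,1) p4@(3,3) -> at (0,1): 1 [p1], cum=1
Step 2: p0@(2,4) p1@ESC p2@(1,4) p3@(2,1) p4@(2,3) -> at (0,1): 0 [-], cum=1
Step 3: p0@(1,4) p1@ESC p2@(0,4) p3@(1,1) p4@(1,3) -> at (0,1): 0 [-], cum=1
Step 4: p0@(0,4) p1@ESC p2@(0,3) p3@(0,1) p4@(0,3) -> at (0,1): 1 [p3], cum=2
Step 5: p0@(0,3) p1@ESC p2@ESC p3@ESC p4@ESC -> at (0,1): 0 [-], cum=2
Step 6: p0@ESC p1@ESC p2@ESC p3@ESC p4@ESC -> at (0,1): 0 [-], cum=2
Total visits = 2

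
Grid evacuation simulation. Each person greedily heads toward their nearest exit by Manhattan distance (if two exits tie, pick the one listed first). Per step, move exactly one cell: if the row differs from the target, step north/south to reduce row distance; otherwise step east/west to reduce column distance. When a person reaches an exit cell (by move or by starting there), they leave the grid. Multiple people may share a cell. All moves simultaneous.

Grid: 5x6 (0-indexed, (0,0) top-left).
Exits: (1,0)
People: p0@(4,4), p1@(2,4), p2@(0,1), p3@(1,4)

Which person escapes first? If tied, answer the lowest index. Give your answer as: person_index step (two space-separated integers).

Step 1: p0:(4,4)->(3,4) | p1:(2,4)->(1,4) | p2:(0,1)->(1,1) | p3:(1,4)->(1,3)
Step 2: p0:(3,4)->(2,4) | p1:(1,4)->(1,3) | p2:(1,1)->(1,0)->EXIT | p3:(1,3)->(1,2)
Step 3: p0:(2,4)->(1,4) | p1:(1,3)->(1,2) | p2:escaped | p3:(1,2)->(1,1)
Step 4: p0:(1,4)->(1,3) | p1:(1,2)->(1,1) | p2:escaped | p3:(1,1)->(1,0)->EXIT
Step 5: p0:(1,3)->(1,2) | p1:(1,1)->(1,0)->EXIT | p2:escaped | p3:escaped
Step 6: p0:(1,2)->(1,1) | p1:escaped | p2:escaped | p3:escaped
Step 7: p0:(1,1)->(1,0)->EXIT | p1:escaped | p2:escaped | p3:escaped
Exit steps: [7, 5, 2, 4]
First to escape: p2 at step 2

Answer: 2 2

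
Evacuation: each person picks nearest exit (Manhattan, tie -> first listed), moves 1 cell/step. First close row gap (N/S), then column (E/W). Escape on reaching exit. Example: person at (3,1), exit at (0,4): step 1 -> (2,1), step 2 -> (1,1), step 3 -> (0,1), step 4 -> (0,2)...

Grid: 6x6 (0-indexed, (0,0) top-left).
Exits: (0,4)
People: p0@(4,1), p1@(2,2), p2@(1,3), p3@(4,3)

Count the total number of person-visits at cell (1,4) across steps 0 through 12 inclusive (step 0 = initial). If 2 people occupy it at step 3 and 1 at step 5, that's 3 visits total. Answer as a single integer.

Step 0: p0@(4,1) p1@(2,2) p2@(1,3) p3@(4,3) -> at (1,4): 0 [-], cum=0
Step 1: p0@(3,1) p1@(1,2) p2@(0,3) p3@(3,3) -> at (1,4): 0 [-], cum=0
Step 2: p0@(2,1) p1@(0,2) p2@ESC p3@(2,3) -> at (1,4): 0 [-], cum=0
Step 3: p0@(1,1) p1@(0,3) p2@ESC p3@(1,3) -> at (1,4): 0 [-], cum=0
Step 4: p0@(0,1) p1@ESC p2@ESC p3@(0,3) -> at (1,4): 0 [-], cum=0
Step 5: p0@(0,2) p1@ESC p2@ESC p3@ESC -> at (1,4): 0 [-], cum=0
Step 6: p0@(0,3) p1@ESC p2@ESC p3@ESC -> at (1,4): 0 [-], cum=0
Step 7: p0@ESC p1@ESC p2@ESC p3@ESC -> at (1,4): 0 [-], cum=0
Total visits = 0

Answer: 0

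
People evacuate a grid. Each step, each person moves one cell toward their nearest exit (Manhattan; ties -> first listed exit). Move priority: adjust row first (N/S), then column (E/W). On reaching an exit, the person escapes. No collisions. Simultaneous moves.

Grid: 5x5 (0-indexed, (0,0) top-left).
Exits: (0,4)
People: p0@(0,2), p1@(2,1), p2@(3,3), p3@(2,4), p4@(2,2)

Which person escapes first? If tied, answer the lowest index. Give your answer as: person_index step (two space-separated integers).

Step 1: p0:(0,2)->(0,3) | p1:(2,1)->(1,1) | p2:(3,3)->(2,3) | p3:(2,4)->(1,4) | p4:(2,2)->(1,2)
Step 2: p0:(0,3)->(0,4)->EXIT | p1:(1,1)->(0,1) | p2:(2,3)->(1,3) | p3:(1,4)->(0,4)->EXIT | p4:(1,2)->(0,2)
Step 3: p0:escaped | p1:(0,1)->(0,2) | p2:(1,3)->(0,3) | p3:escaped | p4:(0,2)->(0,3)
Step 4: p0:escaped | p1:(0,2)->(0,3) | p2:(0,3)->(0,4)->EXIT | p3:escaped | p4:(0,3)->(0,4)->EXIT
Step 5: p0:escaped | p1:(0,3)->(0,4)->EXIT | p2:escaped | p3:escaped | p4:escaped
Exit steps: [2, 5, 4, 2, 4]
First to escape: p0 at step 2

Answer: 0 2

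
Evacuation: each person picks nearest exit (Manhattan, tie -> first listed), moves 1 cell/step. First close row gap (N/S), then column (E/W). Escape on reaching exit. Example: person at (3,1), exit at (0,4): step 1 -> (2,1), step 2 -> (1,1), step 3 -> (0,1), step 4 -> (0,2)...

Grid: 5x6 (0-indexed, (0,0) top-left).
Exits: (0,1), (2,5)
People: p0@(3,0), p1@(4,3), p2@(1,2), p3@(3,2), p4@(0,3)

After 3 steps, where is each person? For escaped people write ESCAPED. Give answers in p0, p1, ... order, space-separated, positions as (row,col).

Step 1: p0:(3,0)->(2,0) | p1:(4,3)->(3,3) | p2:(1,2)->(0,2) | p3:(3,2)->(2,2) | p4:(0,3)->(0,2)
Step 2: p0:(2,0)->(1,0) | p1:(3,3)->(2,3) | p2:(0,2)->(0,1)->EXIT | p3:(2,2)->(1,2) | p4:(0,2)->(0,1)->EXIT
Step 3: p0:(1,0)->(0,0) | p1:(2,3)->(2,4) | p2:escaped | p3:(1,2)->(0,2) | p4:escaped

(0,0) (2,4) ESCAPED (0,2) ESCAPED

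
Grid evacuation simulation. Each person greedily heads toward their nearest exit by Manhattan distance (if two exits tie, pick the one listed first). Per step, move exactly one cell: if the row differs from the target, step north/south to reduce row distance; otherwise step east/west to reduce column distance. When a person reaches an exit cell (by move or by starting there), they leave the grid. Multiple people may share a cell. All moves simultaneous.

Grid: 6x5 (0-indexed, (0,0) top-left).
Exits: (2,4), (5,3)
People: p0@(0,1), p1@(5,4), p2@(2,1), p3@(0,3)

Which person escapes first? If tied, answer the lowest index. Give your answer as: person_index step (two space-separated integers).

Step 1: p0:(0,1)->(1,1) | p1:(5,4)->(5,3)->EXIT | p2:(2,1)->(2,2) | p3:(0,3)->(1,3)
Step 2: p0:(1,1)->(2,1) | p1:escaped | p2:(2,2)->(2,3) | p3:(1,3)->(2,3)
Step 3: p0:(2,1)->(2,2) | p1:escaped | p2:(2,3)->(2,4)->EXIT | p3:(2,3)->(2,4)->EXIT
Step 4: p0:(2,2)->(2,3) | p1:escaped | p2:escaped | p3:escaped
Step 5: p0:(2,3)->(2,4)->EXIT | p1:escaped | p2:escaped | p3:escaped
Exit steps: [5, 1, 3, 3]
First to escape: p1 at step 1

Answer: 1 1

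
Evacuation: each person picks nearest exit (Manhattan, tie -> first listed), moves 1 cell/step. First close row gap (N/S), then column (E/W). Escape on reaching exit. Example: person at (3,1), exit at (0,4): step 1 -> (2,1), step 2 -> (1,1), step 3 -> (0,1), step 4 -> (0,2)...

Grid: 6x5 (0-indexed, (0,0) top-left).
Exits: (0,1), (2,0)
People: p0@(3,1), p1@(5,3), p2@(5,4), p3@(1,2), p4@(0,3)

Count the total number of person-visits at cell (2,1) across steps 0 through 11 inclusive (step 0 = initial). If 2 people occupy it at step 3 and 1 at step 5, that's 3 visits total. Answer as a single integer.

Step 0: p0@(3,1) p1@(5,3) p2@(5,4) p3@(1,2) p4@(0,3) -> at (2,1): 0 [-], cum=0
Step 1: p0@(2,1) p1@(4,3) p2@(4,4) p3@(0,2) p4@(0,2) -> at (2,1): 1 [p0], cum=1
Step 2: p0@ESC p1@(3,3) p2@(3,4) p3@ESC p4@ESC -> at (2,1): 0 [-], cum=1
Step 3: p0@ESC p1@(2,3) p2@(2,4) p3@ESC p4@ESC -> at (2,1): 0 [-], cum=1
Step 4: p0@ESC p1@(2,2) p2@(2,3) p3@ESC p4@ESC -> at (2,1): 0 [-], cum=1
Step 5: p0@ESC p1@(2,1) p2@(2,2) p3@ESC p4@ESC -> at (2,1): 1 [p1], cum=2
Step 6: p0@ESC p1@ESC p2@(2,1) p3@ESC p4@ESC -> at (2,1): 1 [p2], cum=3
Step 7: p0@ESC p1@ESC p2@ESC p3@ESC p4@ESC -> at (2,1): 0 [-], cum=3
Total visits = 3

Answer: 3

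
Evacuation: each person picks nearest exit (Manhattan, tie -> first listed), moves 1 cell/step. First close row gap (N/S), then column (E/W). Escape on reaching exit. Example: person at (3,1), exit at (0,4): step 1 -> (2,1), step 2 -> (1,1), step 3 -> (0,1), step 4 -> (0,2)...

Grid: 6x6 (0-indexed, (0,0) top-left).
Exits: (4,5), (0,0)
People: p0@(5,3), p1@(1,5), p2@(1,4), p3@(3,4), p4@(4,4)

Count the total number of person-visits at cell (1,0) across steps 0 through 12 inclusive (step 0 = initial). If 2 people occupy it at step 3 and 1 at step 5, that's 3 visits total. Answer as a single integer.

Step 0: p0@(5,3) p1@(1,5) p2@(1,4) p3@(3,4) p4@(4,4) -> at (1,0): 0 [-], cum=0
Step 1: p0@(4,3) p1@(2,5) p2@(2,4) p3@(4,4) p4@ESC -> at (1,0): 0 [-], cum=0
Step 2: p0@(4,4) p1@(3,5) p2@(3,4) p3@ESC p4@ESC -> at (1,0): 0 [-], cum=0
Step 3: p0@ESC p1@ESC p2@(4,4) p3@ESC p4@ESC -> at (1,0): 0 [-], cum=0
Step 4: p0@ESC p1@ESC p2@ESC p3@ESC p4@ESC -> at (1,0): 0 [-], cum=0
Total visits = 0

Answer: 0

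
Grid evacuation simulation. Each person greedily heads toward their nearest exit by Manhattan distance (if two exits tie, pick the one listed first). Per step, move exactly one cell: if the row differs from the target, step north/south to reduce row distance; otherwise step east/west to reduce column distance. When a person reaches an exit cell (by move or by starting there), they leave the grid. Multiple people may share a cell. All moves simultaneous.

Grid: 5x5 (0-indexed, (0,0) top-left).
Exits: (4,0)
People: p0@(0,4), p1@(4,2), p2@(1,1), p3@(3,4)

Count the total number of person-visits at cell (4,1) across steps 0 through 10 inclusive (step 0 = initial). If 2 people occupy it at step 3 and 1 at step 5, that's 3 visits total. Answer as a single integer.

Answer: 4

Derivation:
Step 0: p0@(0,4) p1@(4,2) p2@(1,1) p3@(3,4) -> at (4,1): 0 [-], cum=0
Step 1: p0@(1,4) p1@(4,1) p2@(2,1) p3@(4,4) -> at (4,1): 1 [p1], cum=1
Step 2: p0@(2,4) p1@ESC p2@(3,1) p3@(4,3) -> at (4,1): 0 [-], cum=1
Step 3: p0@(3,4) p1@ESC p2@(4,1) p3@(4,2) -> at (4,1): 1 [p2], cum=2
Step 4: p0@(4,4) p1@ESC p2@ESC p3@(4,1) -> at (4,1): 1 [p3], cum=3
Step 5: p0@(4,3) p1@ESC p2@ESC p3@ESC -> at (4,1): 0 [-], cum=3
Step 6: p0@(4,2) p1@ESC p2@ESC p3@ESC -> at (4,1): 0 [-], cum=3
Step 7: p0@(4,1) p1@ESC p2@ESC p3@ESC -> at (4,1): 1 [p0], cum=4
Step 8: p0@ESC p1@ESC p2@ESC p3@ESC -> at (4,1): 0 [-], cum=4
Total visits = 4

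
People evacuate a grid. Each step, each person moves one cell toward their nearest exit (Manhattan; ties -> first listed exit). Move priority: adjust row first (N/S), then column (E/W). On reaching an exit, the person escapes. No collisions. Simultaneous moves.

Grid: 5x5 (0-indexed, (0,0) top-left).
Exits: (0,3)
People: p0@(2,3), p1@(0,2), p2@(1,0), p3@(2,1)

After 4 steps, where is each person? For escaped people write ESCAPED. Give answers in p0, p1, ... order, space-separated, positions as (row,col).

Step 1: p0:(2,3)->(1,3) | p1:(0,2)->(0,3)->EXIT | p2:(1,0)->(0,0) | p3:(2,1)->(1,1)
Step 2: p0:(1,3)->(0,3)->EXIT | p1:escaped | p2:(0,0)->(0,1) | p3:(1,1)->(0,1)
Step 3: p0:escaped | p1:escaped | p2:(0,1)->(0,2) | p3:(0,1)->(0,2)
Step 4: p0:escaped | p1:escaped | p2:(0,2)->(0,3)->EXIT | p3:(0,2)->(0,3)->EXIT

ESCAPED ESCAPED ESCAPED ESCAPED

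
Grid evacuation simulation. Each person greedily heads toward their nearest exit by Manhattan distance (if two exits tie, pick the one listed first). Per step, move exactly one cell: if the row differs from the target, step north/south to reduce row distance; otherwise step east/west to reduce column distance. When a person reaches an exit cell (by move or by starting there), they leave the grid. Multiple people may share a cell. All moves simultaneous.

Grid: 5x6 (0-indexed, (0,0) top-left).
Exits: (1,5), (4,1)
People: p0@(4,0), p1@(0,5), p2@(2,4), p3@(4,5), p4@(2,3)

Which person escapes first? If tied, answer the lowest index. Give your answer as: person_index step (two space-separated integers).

Answer: 0 1

Derivation:
Step 1: p0:(4,0)->(4,1)->EXIT | p1:(0,5)->(1,5)->EXIT | p2:(2,4)->(1,4) | p3:(4,5)->(3,5) | p4:(2,3)->(1,3)
Step 2: p0:escaped | p1:escaped | p2:(1,4)->(1,5)->EXIT | p3:(3,5)->(2,5) | p4:(1,3)->(1,4)
Step 3: p0:escaped | p1:escaped | p2:escaped | p3:(2,5)->(1,5)->EXIT | p4:(1,4)->(1,5)->EXIT
Exit steps: [1, 1, 2, 3, 3]
First to escape: p0 at step 1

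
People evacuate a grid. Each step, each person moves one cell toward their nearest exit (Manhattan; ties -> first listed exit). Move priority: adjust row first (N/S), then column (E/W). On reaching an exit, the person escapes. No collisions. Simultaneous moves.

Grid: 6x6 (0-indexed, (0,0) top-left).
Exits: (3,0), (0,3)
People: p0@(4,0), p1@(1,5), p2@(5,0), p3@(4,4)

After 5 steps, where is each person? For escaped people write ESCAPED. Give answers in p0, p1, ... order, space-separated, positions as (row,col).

Step 1: p0:(4,0)->(3,0)->EXIT | p1:(1,5)->(0,5) | p2:(5,0)->(4,0) | p3:(4,4)->(3,4)
Step 2: p0:escaped | p1:(0,5)->(0,4) | p2:(4,0)->(3,0)->EXIT | p3:(3,4)->(3,3)
Step 3: p0:escaped | p1:(0,4)->(0,3)->EXIT | p2:escaped | p3:(3,3)->(3,2)
Step 4: p0:escaped | p1:escaped | p2:escaped | p3:(3,2)->(3,1)
Step 5: p0:escaped | p1:escaped | p2:escaped | p3:(3,1)->(3,0)->EXIT

ESCAPED ESCAPED ESCAPED ESCAPED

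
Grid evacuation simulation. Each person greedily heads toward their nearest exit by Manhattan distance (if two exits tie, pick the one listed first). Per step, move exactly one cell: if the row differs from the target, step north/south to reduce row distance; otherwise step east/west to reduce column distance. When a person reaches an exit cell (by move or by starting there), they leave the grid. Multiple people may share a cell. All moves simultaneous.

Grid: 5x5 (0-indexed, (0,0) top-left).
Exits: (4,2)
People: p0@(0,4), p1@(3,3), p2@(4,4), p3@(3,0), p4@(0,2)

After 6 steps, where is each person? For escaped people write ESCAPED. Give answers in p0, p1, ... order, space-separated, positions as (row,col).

Step 1: p0:(0,4)->(1,4) | p1:(3,3)->(4,3) | p2:(4,4)->(4,3) | p3:(3,0)->(4,0) | p4:(0,2)->(1,2)
Step 2: p0:(1,4)->(2,4) | p1:(4,3)->(4,2)->EXIT | p2:(4,3)->(4,2)->EXIT | p3:(4,0)->(4,1) | p4:(1,2)->(2,2)
Step 3: p0:(2,4)->(3,4) | p1:escaped | p2:escaped | p3:(4,1)->(4,2)->EXIT | p4:(2,2)->(3,2)
Step 4: p0:(3,4)->(4,4) | p1:escaped | p2:escaped | p3:escaped | p4:(3,2)->(4,2)->EXIT
Step 5: p0:(4,4)->(4,3) | p1:escaped | p2:escaped | p3:escaped | p4:escaped
Step 6: p0:(4,3)->(4,2)->EXIT | p1:escaped | p2:escaped | p3:escaped | p4:escaped

ESCAPED ESCAPED ESCAPED ESCAPED ESCAPED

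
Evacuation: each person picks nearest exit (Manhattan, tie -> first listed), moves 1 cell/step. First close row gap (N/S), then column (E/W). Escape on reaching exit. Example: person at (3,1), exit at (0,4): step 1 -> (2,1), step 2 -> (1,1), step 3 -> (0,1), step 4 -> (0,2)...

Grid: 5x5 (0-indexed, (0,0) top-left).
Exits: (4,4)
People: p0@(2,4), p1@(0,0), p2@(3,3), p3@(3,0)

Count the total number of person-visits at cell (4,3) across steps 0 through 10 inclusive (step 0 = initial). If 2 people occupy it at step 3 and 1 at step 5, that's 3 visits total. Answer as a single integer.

Step 0: p0@(2,4) p1@(0,0) p2@(3,3) p3@(3,0) -> at (4,3): 0 [-], cum=0
Step 1: p0@(3,4) p1@(1,0) p2@(4,3) p3@(4,0) -> at (4,3): 1 [p2], cum=1
Step 2: p0@ESC p1@(2,0) p2@ESC p3@(4,1) -> at (4,3): 0 [-], cum=1
Step 3: p0@ESC p1@(3,0) p2@ESC p3@(4,2) -> at (4,3): 0 [-], cum=1
Step 4: p0@ESC p1@(4,0) p2@ESC p3@(4,3) -> at (4,3): 1 [p3], cum=2
Step 5: p0@ESC p1@(4,1) p2@ESC p3@ESC -> at (4,3): 0 [-], cum=2
Step 6: p0@ESC p1@(4,2) p2@ESC p3@ESC -> at (4,3): 0 [-], cum=2
Step 7: p0@ESC p1@(4,3) p2@ESC p3@ESC -> at (4,3): 1 [p1], cum=3
Step 8: p0@ESC p1@ESC p2@ESC p3@ESC -> at (4,3): 0 [-], cum=3
Total visits = 3

Answer: 3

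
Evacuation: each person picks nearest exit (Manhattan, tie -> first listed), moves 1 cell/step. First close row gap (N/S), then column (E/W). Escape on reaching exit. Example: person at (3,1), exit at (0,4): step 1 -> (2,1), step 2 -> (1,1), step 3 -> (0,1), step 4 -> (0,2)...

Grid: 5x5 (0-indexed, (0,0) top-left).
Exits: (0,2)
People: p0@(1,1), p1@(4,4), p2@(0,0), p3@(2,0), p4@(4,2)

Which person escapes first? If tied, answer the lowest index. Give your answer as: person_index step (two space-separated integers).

Answer: 0 2

Derivation:
Step 1: p0:(1,1)->(0,1) | p1:(4,4)->(3,4) | p2:(0,0)->(0,1) | p3:(2,0)->(1,0) | p4:(4,2)->(3,2)
Step 2: p0:(0,1)->(0,2)->EXIT | p1:(3,4)->(2,4) | p2:(0,1)->(0,2)->EXIT | p3:(1,0)->(0,0) | p4:(3,2)->(2,2)
Step 3: p0:escaped | p1:(2,4)->(1,4) | p2:escaped | p3:(0,0)->(0,1) | p4:(2,2)->(1,2)
Step 4: p0:escaped | p1:(1,4)->(0,4) | p2:escaped | p3:(0,1)->(0,2)->EXIT | p4:(1,2)->(0,2)->EXIT
Step 5: p0:escaped | p1:(0,4)->(0,3) | p2:escaped | p3:escaped | p4:escaped
Step 6: p0:escaped | p1:(0,3)->(0,2)->EXIT | p2:escaped | p3:escaped | p4:escaped
Exit steps: [2, 6, 2, 4, 4]
First to escape: p0 at step 2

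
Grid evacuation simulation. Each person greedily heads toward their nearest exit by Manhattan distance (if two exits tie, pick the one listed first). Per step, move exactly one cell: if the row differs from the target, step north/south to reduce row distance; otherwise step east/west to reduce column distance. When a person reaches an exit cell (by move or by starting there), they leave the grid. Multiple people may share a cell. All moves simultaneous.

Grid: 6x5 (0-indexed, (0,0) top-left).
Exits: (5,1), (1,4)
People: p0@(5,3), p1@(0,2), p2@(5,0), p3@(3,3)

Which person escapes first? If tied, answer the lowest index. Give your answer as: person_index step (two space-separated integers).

Step 1: p0:(5,3)->(5,2) | p1:(0,2)->(1,2) | p2:(5,0)->(5,1)->EXIT | p3:(3,3)->(2,3)
Step 2: p0:(5,2)->(5,1)->EXIT | p1:(1,2)->(1,3) | p2:escaped | p3:(2,3)->(1,3)
Step 3: p0:escaped | p1:(1,3)->(1,4)->EXIT | p2:escaped | p3:(1,3)->(1,4)->EXIT
Exit steps: [2, 3, 1, 3]
First to escape: p2 at step 1

Answer: 2 1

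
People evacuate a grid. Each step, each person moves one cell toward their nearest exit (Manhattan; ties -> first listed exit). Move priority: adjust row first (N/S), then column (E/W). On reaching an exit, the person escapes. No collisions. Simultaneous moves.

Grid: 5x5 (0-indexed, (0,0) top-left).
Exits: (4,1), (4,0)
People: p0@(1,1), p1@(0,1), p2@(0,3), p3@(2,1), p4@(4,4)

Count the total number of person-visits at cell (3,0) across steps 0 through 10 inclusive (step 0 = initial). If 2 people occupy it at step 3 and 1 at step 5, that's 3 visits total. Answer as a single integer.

Answer: 0

Derivation:
Step 0: p0@(1,1) p1@(0,1) p2@(0,3) p3@(2,1) p4@(4,4) -> at (3,0): 0 [-], cum=0
Step 1: p0@(2,1) p1@(1,1) p2@(1,3) p3@(3,1) p4@(4,3) -> at (3,0): 0 [-], cum=0
Step 2: p0@(3,1) p1@(2,1) p2@(2,3) p3@ESC p4@(4,2) -> at (3,0): 0 [-], cum=0
Step 3: p0@ESC p1@(3,1) p2@(3,3) p3@ESC p4@ESC -> at (3,0): 0 [-], cum=0
Step 4: p0@ESC p1@ESC p2@(4,3) p3@ESC p4@ESC -> at (3,0): 0 [-], cum=0
Step 5: p0@ESC p1@ESC p2@(4,2) p3@ESC p4@ESC -> at (3,0): 0 [-], cum=0
Step 6: p0@ESC p1@ESC p2@ESC p3@ESC p4@ESC -> at (3,0): 0 [-], cum=0
Total visits = 0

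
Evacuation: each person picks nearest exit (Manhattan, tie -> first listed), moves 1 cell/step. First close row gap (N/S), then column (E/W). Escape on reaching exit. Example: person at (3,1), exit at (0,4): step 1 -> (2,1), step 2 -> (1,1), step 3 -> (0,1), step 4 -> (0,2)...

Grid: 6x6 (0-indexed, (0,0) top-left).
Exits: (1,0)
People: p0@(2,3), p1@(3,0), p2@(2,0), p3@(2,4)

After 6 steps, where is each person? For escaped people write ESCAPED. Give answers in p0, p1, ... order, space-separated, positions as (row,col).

Step 1: p0:(2,3)->(1,3) | p1:(3,0)->(2,0) | p2:(2,0)->(1,0)->EXIT | p3:(2,4)->(1,4)
Step 2: p0:(1,3)->(1,2) | p1:(2,0)->(1,0)->EXIT | p2:escaped | p3:(1,4)->(1,3)
Step 3: p0:(1,2)->(1,1) | p1:escaped | p2:escaped | p3:(1,3)->(1,2)
Step 4: p0:(1,1)->(1,0)->EXIT | p1:escaped | p2:escaped | p3:(1,2)->(1,1)
Step 5: p0:escaped | p1:escaped | p2:escaped | p3:(1,1)->(1,0)->EXIT

ESCAPED ESCAPED ESCAPED ESCAPED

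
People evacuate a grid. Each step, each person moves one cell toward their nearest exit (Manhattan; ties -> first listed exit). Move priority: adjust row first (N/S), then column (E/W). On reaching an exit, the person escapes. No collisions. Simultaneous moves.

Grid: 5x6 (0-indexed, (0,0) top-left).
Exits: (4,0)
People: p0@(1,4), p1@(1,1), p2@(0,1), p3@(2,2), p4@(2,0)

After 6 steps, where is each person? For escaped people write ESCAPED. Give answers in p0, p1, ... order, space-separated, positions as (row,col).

Step 1: p0:(1,4)->(2,4) | p1:(1,1)->(2,1) | p2:(0,1)->(1,1) | p3:(2,2)->(3,2) | p4:(2,0)->(3,0)
Step 2: p0:(2,4)->(3,4) | p1:(2,1)->(3,1) | p2:(1,1)->(2,1) | p3:(3,2)->(4,2) | p4:(3,0)->(4,0)->EXIT
Step 3: p0:(3,4)->(4,4) | p1:(3,1)->(4,1) | p2:(2,1)->(3,1) | p3:(4,2)->(4,1) | p4:escaped
Step 4: p0:(4,4)->(4,3) | p1:(4,1)->(4,0)->EXIT | p2:(3,1)->(4,1) | p3:(4,1)->(4,0)->EXIT | p4:escaped
Step 5: p0:(4,3)->(4,2) | p1:escaped | p2:(4,1)->(4,0)->EXIT | p3:escaped | p4:escaped
Step 6: p0:(4,2)->(4,1) | p1:escaped | p2:escaped | p3:escaped | p4:escaped

(4,1) ESCAPED ESCAPED ESCAPED ESCAPED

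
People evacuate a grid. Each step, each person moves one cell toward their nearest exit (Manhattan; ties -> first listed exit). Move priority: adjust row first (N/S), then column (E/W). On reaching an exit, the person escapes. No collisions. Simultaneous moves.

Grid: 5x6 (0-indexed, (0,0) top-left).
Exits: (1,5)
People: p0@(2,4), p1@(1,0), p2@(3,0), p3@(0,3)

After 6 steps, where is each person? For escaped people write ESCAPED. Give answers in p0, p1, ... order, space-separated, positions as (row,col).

Step 1: p0:(2,4)->(1,4) | p1:(1,0)->(1,1) | p2:(3,0)->(2,0) | p3:(0,3)->(1,3)
Step 2: p0:(1,4)->(1,5)->EXIT | p1:(1,1)->(1,2) | p2:(2,0)->(1,0) | p3:(1,3)->(1,4)
Step 3: p0:escaped | p1:(1,2)->(1,3) | p2:(1,0)->(1,1) | p3:(1,4)->(1,5)->EXIT
Step 4: p0:escaped | p1:(1,3)->(1,4) | p2:(1,1)->(1,2) | p3:escaped
Step 5: p0:escaped | p1:(1,4)->(1,5)->EXIT | p2:(1,2)->(1,3) | p3:escaped
Step 6: p0:escaped | p1:escaped | p2:(1,3)->(1,4) | p3:escaped

ESCAPED ESCAPED (1,4) ESCAPED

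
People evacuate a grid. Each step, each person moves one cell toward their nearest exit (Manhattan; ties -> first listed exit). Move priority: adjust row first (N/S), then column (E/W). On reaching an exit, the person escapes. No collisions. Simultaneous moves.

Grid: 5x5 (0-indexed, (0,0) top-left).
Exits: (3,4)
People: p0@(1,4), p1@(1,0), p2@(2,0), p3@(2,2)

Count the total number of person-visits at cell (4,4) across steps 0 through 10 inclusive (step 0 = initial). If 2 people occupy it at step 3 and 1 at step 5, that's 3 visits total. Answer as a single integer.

Answer: 0

Derivation:
Step 0: p0@(1,4) p1@(1,0) p2@(2,0) p3@(2,2) -> at (4,4): 0 [-], cum=0
Step 1: p0@(2,4) p1@(2,0) p2@(3,0) p3@(3,2) -> at (4,4): 0 [-], cum=0
Step 2: p0@ESC p1@(3,0) p2@(3,1) p3@(3,3) -> at (4,4): 0 [-], cum=0
Step 3: p0@ESC p1@(3,1) p2@(3,2) p3@ESC -> at (4,4): 0 [-], cum=0
Step 4: p0@ESC p1@(3,2) p2@(3,3) p3@ESC -> at (4,4): 0 [-], cum=0
Step 5: p0@ESC p1@(3,3) p2@ESC p3@ESC -> at (4,4): 0 [-], cum=0
Step 6: p0@ESC p1@ESC p2@ESC p3@ESC -> at (4,4): 0 [-], cum=0
Total visits = 0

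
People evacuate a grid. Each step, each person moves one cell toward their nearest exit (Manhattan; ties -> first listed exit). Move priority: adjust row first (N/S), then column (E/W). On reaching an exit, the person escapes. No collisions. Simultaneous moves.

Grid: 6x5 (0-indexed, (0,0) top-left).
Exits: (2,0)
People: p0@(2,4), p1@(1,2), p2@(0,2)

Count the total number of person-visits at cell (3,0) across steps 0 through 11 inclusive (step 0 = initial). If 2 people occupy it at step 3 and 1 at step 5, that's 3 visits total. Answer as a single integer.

Answer: 0

Derivation:
Step 0: p0@(2,4) p1@(1,2) p2@(0,2) -> at (3,0): 0 [-], cum=0
Step 1: p0@(2,3) p1@(2,2) p2@(1,2) -> at (3,0): 0 [-], cum=0
Step 2: p0@(2,2) p1@(2,1) p2@(2,2) -> at (3,0): 0 [-], cum=0
Step 3: p0@(2,1) p1@ESC p2@(2,1) -> at (3,0): 0 [-], cum=0
Step 4: p0@ESC p1@ESC p2@ESC -> at (3,0): 0 [-], cum=0
Total visits = 0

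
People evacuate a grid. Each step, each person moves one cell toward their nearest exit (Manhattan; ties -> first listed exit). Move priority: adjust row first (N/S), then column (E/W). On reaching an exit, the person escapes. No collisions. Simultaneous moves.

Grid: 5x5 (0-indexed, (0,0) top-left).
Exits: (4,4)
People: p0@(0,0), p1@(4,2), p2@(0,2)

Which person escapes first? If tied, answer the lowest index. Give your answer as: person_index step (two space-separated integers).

Answer: 1 2

Derivation:
Step 1: p0:(0,0)->(1,0) | p1:(4,2)->(4,3) | p2:(0,2)->(1,2)
Step 2: p0:(1,0)->(2,0) | p1:(4,3)->(4,4)->EXIT | p2:(1,2)->(2,2)
Step 3: p0:(2,0)->(3,0) | p1:escaped | p2:(2,2)->(3,2)
Step 4: p0:(3,0)->(4,0) | p1:escaped | p2:(3,2)->(4,2)
Step 5: p0:(4,0)->(4,1) | p1:escaped | p2:(4,2)->(4,3)
Step 6: p0:(4,1)->(4,2) | p1:escaped | p2:(4,3)->(4,4)->EXIT
Step 7: p0:(4,2)->(4,3) | p1:escaped | p2:escaped
Step 8: p0:(4,3)->(4,4)->EXIT | p1:escaped | p2:escaped
Exit steps: [8, 2, 6]
First to escape: p1 at step 2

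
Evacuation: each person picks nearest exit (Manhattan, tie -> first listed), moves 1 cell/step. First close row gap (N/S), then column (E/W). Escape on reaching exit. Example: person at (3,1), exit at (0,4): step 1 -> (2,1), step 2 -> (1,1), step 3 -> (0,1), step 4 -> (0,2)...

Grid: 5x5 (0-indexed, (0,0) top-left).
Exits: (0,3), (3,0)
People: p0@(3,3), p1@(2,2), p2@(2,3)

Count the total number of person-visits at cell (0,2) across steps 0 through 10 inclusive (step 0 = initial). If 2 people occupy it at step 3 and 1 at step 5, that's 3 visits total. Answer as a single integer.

Step 0: p0@(3,3) p1@(2,2) p2@(2,3) -> at (0,2): 0 [-], cum=0
Step 1: p0@(2,3) p1@(1,2) p2@(1,3) -> at (0,2): 0 [-], cum=0
Step 2: p0@(1,3) p1@(0,2) p2@ESC -> at (0,2): 1 [p1], cum=1
Step 3: p0@ESC p1@ESC p2@ESC -> at (0,2): 0 [-], cum=1
Total visits = 1

Answer: 1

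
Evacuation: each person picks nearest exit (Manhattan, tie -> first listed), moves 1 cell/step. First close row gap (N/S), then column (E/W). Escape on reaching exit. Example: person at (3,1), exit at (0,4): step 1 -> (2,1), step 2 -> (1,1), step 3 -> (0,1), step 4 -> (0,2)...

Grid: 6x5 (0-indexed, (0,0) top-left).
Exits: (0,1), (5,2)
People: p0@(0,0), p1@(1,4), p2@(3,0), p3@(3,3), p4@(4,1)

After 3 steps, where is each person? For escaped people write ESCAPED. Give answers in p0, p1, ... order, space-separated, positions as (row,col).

Step 1: p0:(0,0)->(0,1)->EXIT | p1:(1,4)->(0,4) | p2:(3,0)->(2,0) | p3:(3,3)->(4,3) | p4:(4,1)->(5,1)
Step 2: p0:escaped | p1:(0,4)->(0,3) | p2:(2,0)->(1,0) | p3:(4,3)->(5,3) | p4:(5,1)->(5,2)->EXIT
Step 3: p0:escaped | p1:(0,3)->(0,2) | p2:(1,0)->(0,0) | p3:(5,3)->(5,2)->EXIT | p4:escaped

ESCAPED (0,2) (0,0) ESCAPED ESCAPED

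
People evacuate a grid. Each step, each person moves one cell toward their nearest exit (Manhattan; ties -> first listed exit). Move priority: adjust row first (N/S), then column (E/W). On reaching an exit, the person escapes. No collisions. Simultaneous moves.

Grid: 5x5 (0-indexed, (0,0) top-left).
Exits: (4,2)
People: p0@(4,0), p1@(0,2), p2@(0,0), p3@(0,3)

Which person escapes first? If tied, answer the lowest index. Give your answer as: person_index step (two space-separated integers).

Answer: 0 2

Derivation:
Step 1: p0:(4,0)->(4,1) | p1:(0,2)->(1,2) | p2:(0,0)->(1,0) | p3:(0,3)->(1,3)
Step 2: p0:(4,1)->(4,2)->EXIT | p1:(1,2)->(2,2) | p2:(1,0)->(2,0) | p3:(1,3)->(2,3)
Step 3: p0:escaped | p1:(2,2)->(3,2) | p2:(2,0)->(3,0) | p3:(2,3)->(3,3)
Step 4: p0:escaped | p1:(3,2)->(4,2)->EXIT | p2:(3,0)->(4,0) | p3:(3,3)->(4,3)
Step 5: p0:escaped | p1:escaped | p2:(4,0)->(4,1) | p3:(4,3)->(4,2)->EXIT
Step 6: p0:escaped | p1:escaped | p2:(4,1)->(4,2)->EXIT | p3:escaped
Exit steps: [2, 4, 6, 5]
First to escape: p0 at step 2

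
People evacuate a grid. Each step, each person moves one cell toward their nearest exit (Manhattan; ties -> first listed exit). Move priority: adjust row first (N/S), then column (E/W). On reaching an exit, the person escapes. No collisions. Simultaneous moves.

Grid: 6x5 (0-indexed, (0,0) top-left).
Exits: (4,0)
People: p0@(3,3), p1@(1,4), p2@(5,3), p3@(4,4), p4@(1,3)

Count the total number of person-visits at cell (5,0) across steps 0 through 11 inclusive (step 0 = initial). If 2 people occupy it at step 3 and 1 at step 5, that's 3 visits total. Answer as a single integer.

Step 0: p0@(3,3) p1@(1,4) p2@(5,3) p3@(4,4) p4@(1,3) -> at (5,0): 0 [-], cum=0
Step 1: p0@(4,3) p1@(2,4) p2@(4,3) p3@(4,3) p4@(2,3) -> at (5,0): 0 [-], cum=0
Step 2: p0@(4,2) p1@(3,4) p2@(4,2) p3@(4,2) p4@(3,3) -> at (5,0): 0 [-], cum=0
Step 3: p0@(4,1) p1@(4,4) p2@(4,1) p3@(4,1) p4@(4,3) -> at (5,0): 0 [-], cum=0
Step 4: p0@ESC p1@(4,3) p2@ESC p3@ESC p4@(4,2) -> at (5,0): 0 [-], cum=0
Step 5: p0@ESC p1@(4,2) p2@ESC p3@ESC p4@(4,1) -> at (5,0): 0 [-], cum=0
Step 6: p0@ESC p1@(4,1) p2@ESC p3@ESC p4@ESC -> at (5,0): 0 [-], cum=0
Step 7: p0@ESC p1@ESC p2@ESC p3@ESC p4@ESC -> at (5,0): 0 [-], cum=0
Total visits = 0

Answer: 0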